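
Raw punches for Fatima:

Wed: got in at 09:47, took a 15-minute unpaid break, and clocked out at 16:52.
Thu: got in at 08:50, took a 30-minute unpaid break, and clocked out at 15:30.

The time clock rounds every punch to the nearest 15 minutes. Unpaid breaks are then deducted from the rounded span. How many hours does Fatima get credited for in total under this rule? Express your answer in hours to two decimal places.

Wed: in 09:47→09:45, out 16:52→16:45; 7 h 0 min − 15 min = 6 h 45 min
Thu: in 08:50→08:45, out 15:30→15:30; 6 h 45 min − 30 min = 6 h 15 min
Total credited: 13 h 0 min.

13.00 hours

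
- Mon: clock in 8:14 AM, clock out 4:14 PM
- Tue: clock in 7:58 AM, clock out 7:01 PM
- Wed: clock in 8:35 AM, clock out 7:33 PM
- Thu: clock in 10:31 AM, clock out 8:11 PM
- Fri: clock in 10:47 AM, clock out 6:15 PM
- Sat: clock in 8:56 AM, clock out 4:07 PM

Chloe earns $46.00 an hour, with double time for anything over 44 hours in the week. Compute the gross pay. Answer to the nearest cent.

$2974.67

Mon: 8:14 AM–4:14 PM = 8 h 0 min
Tue: 7:58 AM–7:01 PM = 11 h 3 min
Wed: 8:35 AM–7:33 PM = 10 h 58 min
Thu: 10:31 AM–8:11 PM = 9 h 40 min
Fri: 10:47 AM–6:15 PM = 7 h 28 min
Sat: 8:56 AM–4:07 PM = 7 h 11 min
Total worked: 54 h 20 min = 3260 min.
Regular 44 h 0 min = 2640 min at $46.00/h; overtime 10 h 20 min = 620 min at $92.00/h.
Pay = (2640 × $46.00 + 620 × $92.00) ÷ 60 = $2974.67.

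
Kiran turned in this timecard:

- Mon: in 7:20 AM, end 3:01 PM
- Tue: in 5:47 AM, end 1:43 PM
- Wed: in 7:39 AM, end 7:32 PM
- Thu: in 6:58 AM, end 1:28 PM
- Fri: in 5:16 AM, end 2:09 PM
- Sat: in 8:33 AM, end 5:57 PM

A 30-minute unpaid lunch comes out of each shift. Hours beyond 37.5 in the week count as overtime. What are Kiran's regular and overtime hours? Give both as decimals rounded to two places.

Mon: 7:20 AM–3:01 PM = 7 h 41 min; less 30 min break → 7 h 11 min
Tue: 5:47 AM–1:43 PM = 7 h 56 min; less 30 min break → 7 h 26 min
Wed: 7:39 AM–7:32 PM = 11 h 53 min; less 30 min break → 11 h 23 min
Thu: 6:58 AM–1:28 PM = 6 h 30 min; less 30 min break → 6 h 0 min
Fri: 5:16 AM–2:09 PM = 8 h 53 min; less 30 min break → 8 h 23 min
Sat: 8:33 AM–5:57 PM = 9 h 24 min; less 30 min break → 8 h 54 min
Total worked: 49 h 17 min = 49.28 h.
Threshold 37.5 h → overtime 11 h 47 min, regular 37 h 30 min.

Regular 37.50 hours, overtime 11.78 hours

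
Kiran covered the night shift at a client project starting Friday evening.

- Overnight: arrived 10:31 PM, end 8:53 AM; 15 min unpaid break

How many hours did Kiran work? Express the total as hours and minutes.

10 h 7 min

Overnight: 10:31 PM → midnight = 1 h 29 min; midnight → 8:53 AM = 8 h 53 min; span 10 h 22 min; less 15 min break → 10 h 7 min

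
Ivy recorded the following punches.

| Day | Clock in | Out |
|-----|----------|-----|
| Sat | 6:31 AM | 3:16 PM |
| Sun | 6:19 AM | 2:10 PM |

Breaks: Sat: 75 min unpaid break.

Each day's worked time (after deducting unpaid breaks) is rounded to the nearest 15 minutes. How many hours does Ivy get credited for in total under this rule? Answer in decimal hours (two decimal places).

Sat: 6:31 AM–3:16 PM = 8 h 45 min − 75 min = 7 h 30 min → rounds to 7 h 30 min
Sun: 6:19 AM–2:10 PM = 7 h 51 min → rounds to 7 h 45 min
Total credited: 15 h 15 min.

15.25 hours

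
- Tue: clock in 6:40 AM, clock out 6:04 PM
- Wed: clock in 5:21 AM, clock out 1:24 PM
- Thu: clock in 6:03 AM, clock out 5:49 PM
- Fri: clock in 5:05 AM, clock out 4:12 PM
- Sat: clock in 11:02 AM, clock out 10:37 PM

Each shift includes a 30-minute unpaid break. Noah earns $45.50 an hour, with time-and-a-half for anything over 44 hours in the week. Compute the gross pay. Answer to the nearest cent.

$2508.19

Tue: 6:40 AM–6:04 PM = 11 h 24 min; less 30 min break → 10 h 54 min
Wed: 5:21 AM–1:24 PM = 8 h 3 min; less 30 min break → 7 h 33 min
Thu: 6:03 AM–5:49 PM = 11 h 46 min; less 30 min break → 11 h 16 min
Fri: 5:05 AM–4:12 PM = 11 h 7 min; less 30 min break → 10 h 37 min
Sat: 11:02 AM–10:37 PM = 11 h 35 min; less 30 min break → 11 h 5 min
Total worked: 51 h 25 min = 3085 min.
Regular 44 h 0 min = 2640 min at $45.50/h; overtime 7 h 25 min = 445 min at $68.25/h.
Pay = (2640 × $45.50 + 445 × $68.25) ÷ 60 = $2508.19.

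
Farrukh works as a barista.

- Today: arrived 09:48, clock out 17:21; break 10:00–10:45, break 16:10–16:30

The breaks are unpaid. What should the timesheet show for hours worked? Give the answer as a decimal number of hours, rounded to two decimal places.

6.47 hours

Today: 09:48–17:21 = 7 h 33 min; less 65 min break → 6 h 28 min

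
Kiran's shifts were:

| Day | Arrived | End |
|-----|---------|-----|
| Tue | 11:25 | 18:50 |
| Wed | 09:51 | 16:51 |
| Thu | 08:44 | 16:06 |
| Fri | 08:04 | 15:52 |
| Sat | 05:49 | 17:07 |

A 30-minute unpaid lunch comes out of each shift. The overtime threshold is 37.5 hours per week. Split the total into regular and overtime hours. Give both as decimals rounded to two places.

Tue: 11:25–18:50 = 7 h 25 min; less 30 min break → 6 h 55 min
Wed: 09:51–16:51 = 7 h 0 min; less 30 min break → 6 h 30 min
Thu: 08:44–16:06 = 7 h 22 min; less 30 min break → 6 h 52 min
Fri: 08:04–15:52 = 7 h 48 min; less 30 min break → 7 h 18 min
Sat: 05:49–17:07 = 11 h 18 min; less 30 min break → 10 h 48 min
Total worked: 38 h 23 min = 38.38 h.
Threshold 37.5 h → overtime 0 h 53 min, regular 37 h 30 min.

Regular 37.50 hours, overtime 0.88 hours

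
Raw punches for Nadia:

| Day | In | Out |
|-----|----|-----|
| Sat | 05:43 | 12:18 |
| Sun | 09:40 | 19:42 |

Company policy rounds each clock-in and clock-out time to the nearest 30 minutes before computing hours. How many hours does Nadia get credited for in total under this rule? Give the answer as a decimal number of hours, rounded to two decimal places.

17.00 hours

Sat: in 05:43→05:30, out 12:18→12:30; 7 h 0 min
Sun: in 09:40→09:30, out 19:42→19:30; 10 h 0 min
Total credited: 17 h 0 min.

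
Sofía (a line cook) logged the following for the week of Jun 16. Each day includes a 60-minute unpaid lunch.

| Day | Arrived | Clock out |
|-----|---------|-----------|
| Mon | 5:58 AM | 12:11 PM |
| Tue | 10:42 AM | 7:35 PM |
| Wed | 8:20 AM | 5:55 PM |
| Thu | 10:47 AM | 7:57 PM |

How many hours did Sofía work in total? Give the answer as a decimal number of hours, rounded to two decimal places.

29.85 hours

Mon: 5:58 AM–12:11 PM = 6 h 13 min; less 60 min break → 5 h 13 min
Tue: 10:42 AM–7:35 PM = 8 h 53 min; less 60 min break → 7 h 53 min
Wed: 8:20 AM–5:55 PM = 9 h 35 min; less 60 min break → 8 h 35 min
Thu: 10:47 AM–7:57 PM = 9 h 10 min; less 60 min break → 8 h 10 min
Total: 5 h 13 min + 7 h 53 min + 8 h 35 min + 8 h 10 min = 29 h 51 min.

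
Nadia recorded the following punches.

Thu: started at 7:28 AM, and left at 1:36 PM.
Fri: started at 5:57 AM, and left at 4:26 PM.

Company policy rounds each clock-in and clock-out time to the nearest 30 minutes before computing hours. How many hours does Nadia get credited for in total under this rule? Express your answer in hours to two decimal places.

Thu: in 7:28 AM→7:30 AM, out 1:36 PM→1:30 PM; 6 h 0 min
Fri: in 5:57 AM→6:00 AM, out 4:26 PM→4:30 PM; 10 h 30 min
Total credited: 16 h 30 min.

16.50 hours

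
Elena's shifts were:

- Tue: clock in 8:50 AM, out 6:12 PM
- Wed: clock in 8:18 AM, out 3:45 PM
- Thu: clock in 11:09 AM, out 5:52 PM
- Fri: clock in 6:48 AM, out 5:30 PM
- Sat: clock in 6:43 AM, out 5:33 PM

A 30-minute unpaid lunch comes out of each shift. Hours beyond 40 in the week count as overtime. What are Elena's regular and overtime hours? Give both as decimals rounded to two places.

Tue: 8:50 AM–6:12 PM = 9 h 22 min; less 30 min break → 8 h 52 min
Wed: 8:18 AM–3:45 PM = 7 h 27 min; less 30 min break → 6 h 57 min
Thu: 11:09 AM–5:52 PM = 6 h 43 min; less 30 min break → 6 h 13 min
Fri: 6:48 AM–5:30 PM = 10 h 42 min; less 30 min break → 10 h 12 min
Sat: 6:43 AM–5:33 PM = 10 h 50 min; less 30 min break → 10 h 20 min
Total worked: 42 h 34 min = 42.57 h.
Threshold 40 h → overtime 2 h 34 min, regular 40 h 0 min.

Regular 40.00 hours, overtime 2.57 hours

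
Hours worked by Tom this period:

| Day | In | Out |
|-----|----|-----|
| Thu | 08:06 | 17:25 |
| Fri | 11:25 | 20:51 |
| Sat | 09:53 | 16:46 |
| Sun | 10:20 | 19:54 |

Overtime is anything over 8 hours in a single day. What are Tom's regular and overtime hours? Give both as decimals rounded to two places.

Regular 30.88 hours, overtime 4.32 hours

Thu: 08:06–17:25 = 9 h 19 min
Fri: 11:25–20:51 = 9 h 26 min
Sat: 09:53–16:46 = 6 h 53 min
Sun: 10:20–19:54 = 9 h 34 min
Thu reg 8 h 0 min / OT 1 h 19 min; Fri reg 8 h 0 min / OT 1 h 26 min; Sat reg 6 h 53 min / OT 0 h 0 min; Sun reg 8 h 0 min / OT 1 h 34 min.
Totals: regular 30 h 53 min, overtime 4 h 19 min.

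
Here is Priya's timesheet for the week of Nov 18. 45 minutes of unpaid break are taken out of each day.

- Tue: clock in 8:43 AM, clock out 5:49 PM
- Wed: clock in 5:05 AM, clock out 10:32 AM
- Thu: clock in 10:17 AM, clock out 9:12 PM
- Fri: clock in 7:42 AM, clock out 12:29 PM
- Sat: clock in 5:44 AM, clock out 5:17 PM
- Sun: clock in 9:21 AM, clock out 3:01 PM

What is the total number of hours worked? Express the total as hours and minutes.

42 h 58 min

Tue: 8:43 AM–5:49 PM = 9 h 6 min; less 45 min break → 8 h 21 min
Wed: 5:05 AM–10:32 AM = 5 h 27 min; less 45 min break → 4 h 42 min
Thu: 10:17 AM–9:12 PM = 10 h 55 min; less 45 min break → 10 h 10 min
Fri: 7:42 AM–12:29 PM = 4 h 47 min; less 45 min break → 4 h 2 min
Sat: 5:44 AM–5:17 PM = 11 h 33 min; less 45 min break → 10 h 48 min
Sun: 9:21 AM–3:01 PM = 5 h 40 min; less 45 min break → 4 h 55 min
Total: 8 h 21 min + 4 h 42 min + 10 h 10 min + 4 h 2 min + 10 h 48 min + 4 h 55 min = 42 h 58 min.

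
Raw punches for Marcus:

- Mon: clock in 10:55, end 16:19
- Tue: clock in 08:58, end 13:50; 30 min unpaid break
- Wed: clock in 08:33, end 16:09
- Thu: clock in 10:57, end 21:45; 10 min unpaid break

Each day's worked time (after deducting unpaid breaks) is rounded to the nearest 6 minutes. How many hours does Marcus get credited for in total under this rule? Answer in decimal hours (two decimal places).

28.00 hours

Mon: 10:55–16:19 = 5 h 24 min → rounds to 5 h 24 min
Tue: 08:58–13:50 = 4 h 52 min − 30 min = 4 h 22 min → rounds to 4 h 24 min
Wed: 08:33–16:09 = 7 h 36 min → rounds to 7 h 36 min
Thu: 10:57–21:45 = 10 h 48 min − 10 min = 10 h 38 min → rounds to 10 h 36 min
Total credited: 28 h 0 min.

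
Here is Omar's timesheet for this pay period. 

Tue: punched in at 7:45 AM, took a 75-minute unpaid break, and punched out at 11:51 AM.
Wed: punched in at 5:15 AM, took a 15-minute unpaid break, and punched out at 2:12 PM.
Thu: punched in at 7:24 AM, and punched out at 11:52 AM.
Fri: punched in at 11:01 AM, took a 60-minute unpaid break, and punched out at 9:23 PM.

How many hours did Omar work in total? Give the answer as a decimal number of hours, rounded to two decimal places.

Tue: 7:45 AM–11:51 AM = 4 h 6 min; less 75 min break → 2 h 51 min
Wed: 5:15 AM–2:12 PM = 8 h 57 min; less 15 min break → 8 h 42 min
Thu: 7:24 AM–11:52 AM = 4 h 28 min
Fri: 11:01 AM–9:23 PM = 10 h 22 min; less 60 min break → 9 h 22 min
Total: 2 h 51 min + 8 h 42 min + 4 h 28 min + 9 h 22 min = 25 h 23 min.

25.38 hours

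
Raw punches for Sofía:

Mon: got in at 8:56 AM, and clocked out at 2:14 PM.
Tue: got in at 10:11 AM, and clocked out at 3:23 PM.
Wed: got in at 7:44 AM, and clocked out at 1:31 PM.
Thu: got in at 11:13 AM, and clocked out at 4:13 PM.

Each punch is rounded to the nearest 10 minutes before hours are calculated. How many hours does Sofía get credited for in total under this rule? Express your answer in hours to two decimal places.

Mon: in 8:56 AM→9:00 AM, out 2:14 PM→2:10 PM; 5 h 10 min
Tue: in 10:11 AM→10:10 AM, out 3:23 PM→3:20 PM; 5 h 10 min
Wed: in 7:44 AM→7:40 AM, out 1:31 PM→1:30 PM; 5 h 50 min
Thu: in 11:13 AM→11:10 AM, out 4:13 PM→4:10 PM; 5 h 0 min
Total credited: 21 h 10 min.

21.17 hours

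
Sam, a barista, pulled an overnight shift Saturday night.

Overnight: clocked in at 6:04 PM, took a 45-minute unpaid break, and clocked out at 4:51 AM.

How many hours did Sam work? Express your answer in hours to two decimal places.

10.03 hours

Overnight: 6:04 PM → midnight = 5 h 56 min; midnight → 4:51 AM = 4 h 51 min; span 10 h 47 min; less 45 min break → 10 h 2 min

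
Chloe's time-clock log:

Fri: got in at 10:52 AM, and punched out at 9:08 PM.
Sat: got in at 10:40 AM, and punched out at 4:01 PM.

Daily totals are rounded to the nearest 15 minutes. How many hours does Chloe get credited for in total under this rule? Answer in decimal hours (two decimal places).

15.50 hours

Fri: 10:52 AM–9:08 PM = 10 h 16 min → rounds to 10 h 15 min
Sat: 10:40 AM–4:01 PM = 5 h 21 min → rounds to 5 h 15 min
Total credited: 15 h 30 min.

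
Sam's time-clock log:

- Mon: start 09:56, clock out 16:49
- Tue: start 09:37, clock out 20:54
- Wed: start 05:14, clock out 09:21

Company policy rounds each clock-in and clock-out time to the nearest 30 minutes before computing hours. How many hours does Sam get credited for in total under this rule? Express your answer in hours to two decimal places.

23.00 hours

Mon: in 09:56→10:00, out 16:49→17:00; 7 h 0 min
Tue: in 09:37→09:30, out 20:54→21:00; 11 h 30 min
Wed: in 05:14→05:00, out 09:21→09:30; 4 h 30 min
Total credited: 23 h 0 min.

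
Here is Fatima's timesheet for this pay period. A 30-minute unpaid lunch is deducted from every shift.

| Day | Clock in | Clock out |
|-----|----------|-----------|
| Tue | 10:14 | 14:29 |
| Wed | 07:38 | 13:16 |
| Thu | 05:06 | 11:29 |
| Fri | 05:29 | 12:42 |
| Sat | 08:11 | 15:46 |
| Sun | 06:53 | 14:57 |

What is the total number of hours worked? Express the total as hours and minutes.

Tue: 10:14–14:29 = 4 h 15 min; less 30 min break → 3 h 45 min
Wed: 07:38–13:16 = 5 h 38 min; less 30 min break → 5 h 8 min
Thu: 05:06–11:29 = 6 h 23 min; less 30 min break → 5 h 53 min
Fri: 05:29–12:42 = 7 h 13 min; less 30 min break → 6 h 43 min
Sat: 08:11–15:46 = 7 h 35 min; less 30 min break → 7 h 5 min
Sun: 06:53–14:57 = 8 h 4 min; less 30 min break → 7 h 34 min
Total: 3 h 45 min + 5 h 8 min + 5 h 53 min + 6 h 43 min + 7 h 5 min + 7 h 34 min = 36 h 8 min.

36 h 8 min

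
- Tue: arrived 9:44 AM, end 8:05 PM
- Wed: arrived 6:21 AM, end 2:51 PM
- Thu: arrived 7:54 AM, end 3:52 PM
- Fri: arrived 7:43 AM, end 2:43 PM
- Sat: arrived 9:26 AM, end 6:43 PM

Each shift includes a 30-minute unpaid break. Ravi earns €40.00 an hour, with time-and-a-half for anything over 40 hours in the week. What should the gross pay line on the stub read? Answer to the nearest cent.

€1636.00

Tue: 9:44 AM–8:05 PM = 10 h 21 min; less 30 min break → 9 h 51 min
Wed: 6:21 AM–2:51 PM = 8 h 30 min; less 30 min break → 8 h 0 min
Thu: 7:54 AM–3:52 PM = 7 h 58 min; less 30 min break → 7 h 28 min
Fri: 7:43 AM–2:43 PM = 7 h 0 min; less 30 min break → 6 h 30 min
Sat: 9:26 AM–6:43 PM = 9 h 17 min; less 30 min break → 8 h 47 min
Total worked: 40 h 36 min = 2436 min.
Regular 40 h 0 min = 2400 min at €40.00/h; overtime 0 h 36 min = 36 min at €60.00/h.
Pay = (2400 × €40.00 + 36 × €60.00) ÷ 60 = €1636.00.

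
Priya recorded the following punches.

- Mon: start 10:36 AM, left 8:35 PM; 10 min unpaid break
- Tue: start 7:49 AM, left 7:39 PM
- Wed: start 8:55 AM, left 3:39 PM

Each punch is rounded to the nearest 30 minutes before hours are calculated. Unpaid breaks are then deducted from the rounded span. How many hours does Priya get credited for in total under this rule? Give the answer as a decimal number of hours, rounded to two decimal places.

Mon: in 10:36 AM→10:30 AM, out 8:35 PM→8:30 PM; 10 h 0 min − 10 min = 9 h 50 min
Tue: in 7:49 AM→8:00 AM, out 7:39 PM→7:30 PM; 11 h 30 min
Wed: in 8:55 AM→9:00 AM, out 3:39 PM→3:30 PM; 6 h 30 min
Total credited: 27 h 50 min.

27.83 hours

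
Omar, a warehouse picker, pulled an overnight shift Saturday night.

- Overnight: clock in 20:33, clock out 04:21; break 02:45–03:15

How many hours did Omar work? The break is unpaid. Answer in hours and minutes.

7 h 18 min

Overnight: 20:33 → midnight = 3 h 27 min; midnight → 04:21 = 4 h 21 min; span 7 h 48 min; less 30 min break → 7 h 18 min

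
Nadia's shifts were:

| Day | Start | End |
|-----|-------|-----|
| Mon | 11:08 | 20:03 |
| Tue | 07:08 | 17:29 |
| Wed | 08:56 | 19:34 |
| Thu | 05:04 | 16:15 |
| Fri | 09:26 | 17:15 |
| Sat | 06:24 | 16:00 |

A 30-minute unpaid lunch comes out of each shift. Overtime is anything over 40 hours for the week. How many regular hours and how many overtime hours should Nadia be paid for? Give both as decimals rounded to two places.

Mon: 11:08–20:03 = 8 h 55 min; less 30 min break → 8 h 25 min
Tue: 07:08–17:29 = 10 h 21 min; less 30 min break → 9 h 51 min
Wed: 08:56–19:34 = 10 h 38 min; less 30 min break → 10 h 8 min
Thu: 05:04–16:15 = 11 h 11 min; less 30 min break → 10 h 41 min
Fri: 09:26–17:15 = 7 h 49 min; less 30 min break → 7 h 19 min
Sat: 06:24–16:00 = 9 h 36 min; less 30 min break → 9 h 6 min
Total worked: 55 h 30 min = 55.50 h.
Threshold 40 h → overtime 15 h 30 min, regular 40 h 0 min.

Regular 40.00 hours, overtime 15.50 hours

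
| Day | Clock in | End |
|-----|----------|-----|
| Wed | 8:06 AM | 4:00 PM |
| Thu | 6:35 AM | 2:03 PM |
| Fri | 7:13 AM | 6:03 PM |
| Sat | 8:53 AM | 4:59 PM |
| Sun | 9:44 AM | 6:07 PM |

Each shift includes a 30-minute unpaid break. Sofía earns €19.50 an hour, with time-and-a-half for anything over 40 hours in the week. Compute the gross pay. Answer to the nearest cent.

€785.36

Wed: 8:06 AM–4:00 PM = 7 h 54 min; less 30 min break → 7 h 24 min
Thu: 6:35 AM–2:03 PM = 7 h 28 min; less 30 min break → 6 h 58 min
Fri: 7:13 AM–6:03 PM = 10 h 50 min; less 30 min break → 10 h 20 min
Sat: 8:53 AM–4:59 PM = 8 h 6 min; less 30 min break → 7 h 36 min
Sun: 9:44 AM–6:07 PM = 8 h 23 min; less 30 min break → 7 h 53 min
Total worked: 40 h 11 min = 2411 min.
Regular 40 h 0 min = 2400 min at €19.50/h; overtime 0 h 11 min = 11 min at €29.25/h.
Pay = (2400 × €19.50 + 11 × €29.25) ÷ 60 = €785.36.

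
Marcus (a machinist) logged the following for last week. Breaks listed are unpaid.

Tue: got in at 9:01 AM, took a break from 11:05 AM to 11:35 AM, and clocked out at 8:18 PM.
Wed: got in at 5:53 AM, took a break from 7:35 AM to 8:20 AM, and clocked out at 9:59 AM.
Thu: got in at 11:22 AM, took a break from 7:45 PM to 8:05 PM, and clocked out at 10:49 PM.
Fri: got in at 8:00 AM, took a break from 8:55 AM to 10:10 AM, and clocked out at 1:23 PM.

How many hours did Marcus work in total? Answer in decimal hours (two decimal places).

Tue: 9:01 AM–8:18 PM = 11 h 17 min; less 30 min break → 10 h 47 min
Wed: 5:53 AM–9:59 AM = 4 h 6 min; less 45 min break → 3 h 21 min
Thu: 11:22 AM–10:49 PM = 11 h 27 min; less 20 min break → 11 h 7 min
Fri: 8:00 AM–1:23 PM = 5 h 23 min; less 75 min break → 4 h 8 min
Total: 10 h 47 min + 3 h 21 min + 11 h 7 min + 4 h 8 min = 29 h 23 min.

29.38 hours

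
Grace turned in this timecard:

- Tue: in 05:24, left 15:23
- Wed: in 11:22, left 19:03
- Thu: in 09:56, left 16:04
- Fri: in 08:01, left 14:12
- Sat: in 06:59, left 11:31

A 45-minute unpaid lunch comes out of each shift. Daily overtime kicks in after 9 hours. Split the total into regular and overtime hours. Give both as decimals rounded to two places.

Regular 30.53 hours, overtime 0.23 hours

Tue: 05:24–15:23 = 9 h 59 min; less 45 min break → 9 h 14 min
Wed: 11:22–19:03 = 7 h 41 min; less 45 min break → 6 h 56 min
Thu: 09:56–16:04 = 6 h 8 min; less 45 min break → 5 h 23 min
Fri: 08:01–14:12 = 6 h 11 min; less 45 min break → 5 h 26 min
Sat: 06:59–11:31 = 4 h 32 min; less 45 min break → 3 h 47 min
Tue reg 9 h 0 min / OT 0 h 14 min; Wed reg 6 h 56 min / OT 0 h 0 min; Thu reg 5 h 23 min / OT 0 h 0 min; Fri reg 5 h 26 min / OT 0 h 0 min; Sat reg 3 h 47 min / OT 0 h 0 min.
Totals: regular 30 h 32 min, overtime 0 h 14 min.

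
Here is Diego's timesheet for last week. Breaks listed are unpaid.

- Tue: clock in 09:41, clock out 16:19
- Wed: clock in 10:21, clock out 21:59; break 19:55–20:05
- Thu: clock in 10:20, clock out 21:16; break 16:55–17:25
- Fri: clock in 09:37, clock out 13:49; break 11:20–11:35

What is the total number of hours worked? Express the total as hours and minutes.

Tue: 09:41–16:19 = 6 h 38 min
Wed: 10:21–21:59 = 11 h 38 min; less 10 min break → 11 h 28 min
Thu: 10:20–21:16 = 10 h 56 min; less 30 min break → 10 h 26 min
Fri: 09:37–13:49 = 4 h 12 min; less 15 min break → 3 h 57 min
Total: 6 h 38 min + 11 h 28 min + 10 h 26 min + 3 h 57 min = 32 h 29 min.

32 h 29 min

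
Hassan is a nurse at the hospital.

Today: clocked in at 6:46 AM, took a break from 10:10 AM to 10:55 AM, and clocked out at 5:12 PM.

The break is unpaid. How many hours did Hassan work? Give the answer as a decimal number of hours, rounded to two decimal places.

Today: 6:46 AM–5:12 PM = 10 h 26 min; less 45 min break → 9 h 41 min

9.68 hours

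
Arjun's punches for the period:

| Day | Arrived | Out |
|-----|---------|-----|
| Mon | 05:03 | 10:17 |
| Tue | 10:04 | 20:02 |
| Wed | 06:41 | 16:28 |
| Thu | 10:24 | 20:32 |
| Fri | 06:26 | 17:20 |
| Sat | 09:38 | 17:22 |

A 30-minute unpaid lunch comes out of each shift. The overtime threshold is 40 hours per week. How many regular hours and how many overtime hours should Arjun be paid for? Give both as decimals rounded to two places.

Mon: 05:03–10:17 = 5 h 14 min; less 30 min break → 4 h 44 min
Tue: 10:04–20:02 = 9 h 58 min; less 30 min break → 9 h 28 min
Wed: 06:41–16:28 = 9 h 47 min; less 30 min break → 9 h 17 min
Thu: 10:24–20:32 = 10 h 8 min; less 30 min break → 9 h 38 min
Fri: 06:26–17:20 = 10 h 54 min; less 30 min break → 10 h 24 min
Sat: 09:38–17:22 = 7 h 44 min; less 30 min break → 7 h 14 min
Total worked: 50 h 45 min = 50.75 h.
Threshold 40 h → overtime 10 h 45 min, regular 40 h 0 min.

Regular 40.00 hours, overtime 10.75 hours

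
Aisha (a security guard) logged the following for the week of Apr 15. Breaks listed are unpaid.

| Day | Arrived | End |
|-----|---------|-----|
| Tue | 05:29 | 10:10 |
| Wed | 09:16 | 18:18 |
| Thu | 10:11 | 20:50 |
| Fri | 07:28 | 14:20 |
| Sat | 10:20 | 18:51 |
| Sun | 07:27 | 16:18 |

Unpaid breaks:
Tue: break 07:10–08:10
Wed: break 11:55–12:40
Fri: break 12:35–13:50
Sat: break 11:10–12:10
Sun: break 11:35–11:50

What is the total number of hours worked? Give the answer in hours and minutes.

Tue: 05:29–10:10 = 4 h 41 min; less 60 min break → 3 h 41 min
Wed: 09:16–18:18 = 9 h 2 min; less 45 min break → 8 h 17 min
Thu: 10:11–20:50 = 10 h 39 min
Fri: 07:28–14:20 = 6 h 52 min; less 75 min break → 5 h 37 min
Sat: 10:20–18:51 = 8 h 31 min; less 60 min break → 7 h 31 min
Sun: 07:27–16:18 = 8 h 51 min; less 15 min break → 8 h 36 min
Total: 3 h 41 min + 8 h 17 min + 10 h 39 min + 5 h 37 min + 7 h 31 min + 8 h 36 min = 44 h 21 min.

44 h 21 min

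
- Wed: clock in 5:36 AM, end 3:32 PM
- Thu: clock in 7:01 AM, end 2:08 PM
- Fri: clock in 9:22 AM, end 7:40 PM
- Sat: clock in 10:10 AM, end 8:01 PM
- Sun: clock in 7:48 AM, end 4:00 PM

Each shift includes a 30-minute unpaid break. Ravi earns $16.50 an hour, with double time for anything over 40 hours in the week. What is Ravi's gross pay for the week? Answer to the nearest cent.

$755.70

Wed: 5:36 AM–3:32 PM = 9 h 56 min; less 30 min break → 9 h 26 min
Thu: 7:01 AM–2:08 PM = 7 h 7 min; less 30 min break → 6 h 37 min
Fri: 9:22 AM–7:40 PM = 10 h 18 min; less 30 min break → 9 h 48 min
Sat: 10:10 AM–8:01 PM = 9 h 51 min; less 30 min break → 9 h 21 min
Sun: 7:48 AM–4:00 PM = 8 h 12 min; less 30 min break → 7 h 42 min
Total worked: 42 h 54 min = 2574 min.
Regular 40 h 0 min = 2400 min at $16.50/h; overtime 2 h 54 min = 174 min at $33.00/h.
Pay = (2400 × $16.50 + 174 × $33.00) ÷ 60 = $755.70.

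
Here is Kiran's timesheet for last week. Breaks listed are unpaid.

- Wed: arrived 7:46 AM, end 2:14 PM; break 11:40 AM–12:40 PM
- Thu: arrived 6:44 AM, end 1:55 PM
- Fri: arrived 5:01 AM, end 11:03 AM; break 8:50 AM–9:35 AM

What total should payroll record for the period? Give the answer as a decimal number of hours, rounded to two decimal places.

Wed: 7:46 AM–2:14 PM = 6 h 28 min; less 60 min break → 5 h 28 min
Thu: 6:44 AM–1:55 PM = 7 h 11 min
Fri: 5:01 AM–11:03 AM = 6 h 2 min; less 45 min break → 5 h 17 min
Total: 5 h 28 min + 7 h 11 min + 5 h 17 min = 17 h 56 min.

17.93 hours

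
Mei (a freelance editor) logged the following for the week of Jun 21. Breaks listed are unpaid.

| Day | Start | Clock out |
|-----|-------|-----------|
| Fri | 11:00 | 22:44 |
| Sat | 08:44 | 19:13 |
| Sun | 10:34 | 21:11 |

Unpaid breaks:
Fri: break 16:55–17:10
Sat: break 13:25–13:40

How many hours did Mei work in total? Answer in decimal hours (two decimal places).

32.33 hours

Fri: 11:00–22:44 = 11 h 44 min; less 15 min break → 11 h 29 min
Sat: 08:44–19:13 = 10 h 29 min; less 15 min break → 10 h 14 min
Sun: 10:34–21:11 = 10 h 37 min
Total: 11 h 29 min + 10 h 14 min + 10 h 37 min = 32 h 20 min.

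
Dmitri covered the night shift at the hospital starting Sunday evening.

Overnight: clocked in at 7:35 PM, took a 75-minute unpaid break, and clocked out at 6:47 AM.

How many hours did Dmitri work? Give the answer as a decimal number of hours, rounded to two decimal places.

Overnight: 7:35 PM → midnight = 4 h 25 min; midnight → 6:47 AM = 6 h 47 min; span 11 h 12 min; less 75 min break → 9 h 57 min

9.95 hours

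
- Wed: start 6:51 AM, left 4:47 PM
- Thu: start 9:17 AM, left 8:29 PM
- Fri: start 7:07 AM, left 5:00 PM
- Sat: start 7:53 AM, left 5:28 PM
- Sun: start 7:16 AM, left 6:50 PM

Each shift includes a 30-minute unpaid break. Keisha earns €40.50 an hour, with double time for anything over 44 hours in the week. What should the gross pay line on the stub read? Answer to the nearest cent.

€2241.00

Wed: 6:51 AM–4:47 PM = 9 h 56 min; less 30 min break → 9 h 26 min
Thu: 9:17 AM–8:29 PM = 11 h 12 min; less 30 min break → 10 h 42 min
Fri: 7:07 AM–5:00 PM = 9 h 53 min; less 30 min break → 9 h 23 min
Sat: 7:53 AM–5:28 PM = 9 h 35 min; less 30 min break → 9 h 5 min
Sun: 7:16 AM–6:50 PM = 11 h 34 min; less 30 min break → 11 h 4 min
Total worked: 49 h 40 min = 2980 min.
Regular 44 h 0 min = 2640 min at €40.50/h; overtime 5 h 40 min = 340 min at €81.00/h.
Pay = (2640 × €40.50 + 340 × €81.00) ÷ 60 = €2241.00.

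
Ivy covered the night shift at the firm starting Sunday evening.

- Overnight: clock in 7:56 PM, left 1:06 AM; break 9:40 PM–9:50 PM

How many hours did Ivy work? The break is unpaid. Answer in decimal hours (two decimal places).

5.00 hours

Overnight: 7:56 PM → midnight = 4 h 4 min; midnight → 1:06 AM = 1 h 6 min; span 5 h 10 min; less 10 min break → 5 h 0 min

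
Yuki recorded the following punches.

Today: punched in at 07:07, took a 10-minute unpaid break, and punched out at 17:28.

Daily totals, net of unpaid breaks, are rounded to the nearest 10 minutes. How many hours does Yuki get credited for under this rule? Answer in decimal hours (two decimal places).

10.17 hours

Today: 07:07–17:28 = 10 h 21 min − 10 min = 10 h 11 min → rounds to 10 h 10 min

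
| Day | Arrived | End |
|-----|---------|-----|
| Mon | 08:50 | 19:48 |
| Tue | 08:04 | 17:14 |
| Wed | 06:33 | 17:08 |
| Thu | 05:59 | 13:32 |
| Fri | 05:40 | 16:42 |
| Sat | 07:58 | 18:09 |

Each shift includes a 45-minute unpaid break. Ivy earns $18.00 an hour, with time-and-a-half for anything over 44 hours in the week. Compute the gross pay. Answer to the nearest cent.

$1088.55

Mon: 08:50–19:48 = 10 h 58 min; less 45 min break → 10 h 13 min
Tue: 08:04–17:14 = 9 h 10 min; less 45 min break → 8 h 25 min
Wed: 06:33–17:08 = 10 h 35 min; less 45 min break → 9 h 50 min
Thu: 05:59–13:32 = 7 h 33 min; less 45 min break → 6 h 48 min
Fri: 05:40–16:42 = 11 h 2 min; less 45 min break → 10 h 17 min
Sat: 07:58–18:09 = 10 h 11 min; less 45 min break → 9 h 26 min
Total worked: 54 h 59 min = 3299 min.
Regular 44 h 0 min = 2640 min at $18.00/h; overtime 10 h 59 min = 659 min at $27.00/h.
Pay = (2640 × $18.00 + 659 × $27.00) ÷ 60 = $1088.55.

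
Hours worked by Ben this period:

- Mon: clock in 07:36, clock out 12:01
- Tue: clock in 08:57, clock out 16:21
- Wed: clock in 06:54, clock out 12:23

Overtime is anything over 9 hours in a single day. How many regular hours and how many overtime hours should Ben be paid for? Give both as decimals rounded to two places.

Mon: 07:36–12:01 = 4 h 25 min
Tue: 08:57–16:21 = 7 h 24 min
Wed: 06:54–12:23 = 5 h 29 min
Mon reg 4 h 25 min / OT 0 h 0 min; Tue reg 7 h 24 min / OT 0 h 0 min; Wed reg 5 h 29 min / OT 0 h 0 min.
Totals: regular 17 h 18 min, overtime 0 h 0 min.

Regular 17.30 hours, overtime 0.00 hours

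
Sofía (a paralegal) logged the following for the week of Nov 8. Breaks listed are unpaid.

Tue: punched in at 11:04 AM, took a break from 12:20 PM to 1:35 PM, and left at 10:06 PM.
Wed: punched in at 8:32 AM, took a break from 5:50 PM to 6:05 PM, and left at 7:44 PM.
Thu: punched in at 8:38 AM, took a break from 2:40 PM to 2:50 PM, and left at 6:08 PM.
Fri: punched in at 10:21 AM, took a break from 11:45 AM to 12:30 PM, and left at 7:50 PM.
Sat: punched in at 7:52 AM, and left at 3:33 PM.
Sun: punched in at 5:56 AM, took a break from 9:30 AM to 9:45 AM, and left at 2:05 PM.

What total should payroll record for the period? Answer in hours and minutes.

Tue: 11:04 AM–10:06 PM = 11 h 2 min; less 75 min break → 9 h 47 min
Wed: 8:32 AM–7:44 PM = 11 h 12 min; less 15 min break → 10 h 57 min
Thu: 8:38 AM–6:08 PM = 9 h 30 min; less 10 min break → 9 h 20 min
Fri: 10:21 AM–7:50 PM = 9 h 29 min; less 45 min break → 8 h 44 min
Sat: 7:52 AM–3:33 PM = 7 h 41 min
Sun: 5:56 AM–2:05 PM = 8 h 9 min; less 15 min break → 7 h 54 min
Total: 9 h 47 min + 10 h 57 min + 9 h 20 min + 8 h 44 min + 7 h 41 min + 7 h 54 min = 54 h 23 min.

54 h 23 min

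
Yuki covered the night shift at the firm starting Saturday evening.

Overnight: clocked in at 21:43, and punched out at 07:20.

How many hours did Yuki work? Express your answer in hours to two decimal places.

9.62 hours

Overnight: 21:43 → midnight = 2 h 17 min; midnight → 07:20 = 7 h 20 min; span 9 h 37 min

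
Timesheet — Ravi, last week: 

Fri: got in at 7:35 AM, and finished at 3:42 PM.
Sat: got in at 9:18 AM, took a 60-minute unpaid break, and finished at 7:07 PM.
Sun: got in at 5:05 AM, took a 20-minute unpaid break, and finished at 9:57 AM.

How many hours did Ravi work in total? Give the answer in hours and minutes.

Fri: 7:35 AM–3:42 PM = 8 h 7 min
Sat: 9:18 AM–7:07 PM = 9 h 49 min; less 60 min break → 8 h 49 min
Sun: 5:05 AM–9:57 AM = 4 h 52 min; less 20 min break → 4 h 32 min
Total: 8 h 7 min + 8 h 49 min + 4 h 32 min = 21 h 28 min.

21 h 28 min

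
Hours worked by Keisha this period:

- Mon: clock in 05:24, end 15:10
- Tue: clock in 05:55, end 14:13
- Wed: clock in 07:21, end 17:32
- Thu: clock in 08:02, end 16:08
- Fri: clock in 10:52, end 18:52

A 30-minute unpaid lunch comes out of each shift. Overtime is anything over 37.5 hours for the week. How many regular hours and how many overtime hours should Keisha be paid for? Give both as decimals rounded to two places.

Regular 37.50 hours, overtime 4.35 hours

Mon: 05:24–15:10 = 9 h 46 min; less 30 min break → 9 h 16 min
Tue: 05:55–14:13 = 8 h 18 min; less 30 min break → 7 h 48 min
Wed: 07:21–17:32 = 10 h 11 min; less 30 min break → 9 h 41 min
Thu: 08:02–16:08 = 8 h 6 min; less 30 min break → 7 h 36 min
Fri: 10:52–18:52 = 8 h 0 min; less 30 min break → 7 h 30 min
Total worked: 41 h 51 min = 41.85 h.
Threshold 37.5 h → overtime 4 h 21 min, regular 37 h 30 min.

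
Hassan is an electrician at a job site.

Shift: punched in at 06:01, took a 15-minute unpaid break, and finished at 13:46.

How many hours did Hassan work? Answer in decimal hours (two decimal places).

Shift: 06:01–13:46 = 7 h 45 min; less 15 min break → 7 h 30 min

7.50 hours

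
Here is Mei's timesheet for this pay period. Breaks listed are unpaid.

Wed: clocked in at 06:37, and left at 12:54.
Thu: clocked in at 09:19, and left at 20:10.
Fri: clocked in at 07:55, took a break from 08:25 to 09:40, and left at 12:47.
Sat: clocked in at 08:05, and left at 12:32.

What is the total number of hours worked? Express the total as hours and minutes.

25 h 12 min

Wed: 06:37–12:54 = 6 h 17 min
Thu: 09:19–20:10 = 10 h 51 min
Fri: 07:55–12:47 = 4 h 52 min; less 75 min break → 3 h 37 min
Sat: 08:05–12:32 = 4 h 27 min
Total: 6 h 17 min + 10 h 51 min + 3 h 37 min + 4 h 27 min = 25 h 12 min.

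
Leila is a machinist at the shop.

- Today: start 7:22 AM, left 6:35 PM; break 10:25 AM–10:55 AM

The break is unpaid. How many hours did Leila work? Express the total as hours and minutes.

Today: 7:22 AM–6:35 PM = 11 h 13 min; less 30 min break → 10 h 43 min

10 h 43 min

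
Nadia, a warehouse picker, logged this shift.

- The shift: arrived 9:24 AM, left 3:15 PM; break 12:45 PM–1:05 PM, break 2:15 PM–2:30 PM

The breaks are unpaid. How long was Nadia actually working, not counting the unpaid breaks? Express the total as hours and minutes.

5 h 16 min

The shift: 9:24 AM–3:15 PM = 5 h 51 min; less 35 min break → 5 h 16 min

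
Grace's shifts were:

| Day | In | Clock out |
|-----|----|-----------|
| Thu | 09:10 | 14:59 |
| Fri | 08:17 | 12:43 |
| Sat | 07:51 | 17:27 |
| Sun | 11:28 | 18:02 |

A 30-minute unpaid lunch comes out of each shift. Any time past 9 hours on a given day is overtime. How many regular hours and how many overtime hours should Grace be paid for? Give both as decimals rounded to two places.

Regular 24.32 hours, overtime 0.10 hours

Thu: 09:10–14:59 = 5 h 49 min; less 30 min break → 5 h 19 min
Fri: 08:17–12:43 = 4 h 26 min; less 30 min break → 3 h 56 min
Sat: 07:51–17:27 = 9 h 36 min; less 30 min break → 9 h 6 min
Sun: 11:28–18:02 = 6 h 34 min; less 30 min break → 6 h 4 min
Thu reg 5 h 19 min / OT 0 h 0 min; Fri reg 3 h 56 min / OT 0 h 0 min; Sat reg 9 h 0 min / OT 0 h 6 min; Sun reg 6 h 4 min / OT 0 h 0 min.
Totals: regular 24 h 19 min, overtime 0 h 6 min.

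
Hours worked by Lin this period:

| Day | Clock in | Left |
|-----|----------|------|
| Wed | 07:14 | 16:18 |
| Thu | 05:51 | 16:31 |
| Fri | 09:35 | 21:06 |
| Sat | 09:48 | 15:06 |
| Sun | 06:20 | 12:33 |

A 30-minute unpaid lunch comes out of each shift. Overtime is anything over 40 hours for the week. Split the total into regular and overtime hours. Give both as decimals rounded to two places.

Regular 40.00 hours, overtime 0.27 hours

Wed: 07:14–16:18 = 9 h 4 min; less 30 min break → 8 h 34 min
Thu: 05:51–16:31 = 10 h 40 min; less 30 min break → 10 h 10 min
Fri: 09:35–21:06 = 11 h 31 min; less 30 min break → 11 h 1 min
Sat: 09:48–15:06 = 5 h 18 min; less 30 min break → 4 h 48 min
Sun: 06:20–12:33 = 6 h 13 min; less 30 min break → 5 h 43 min
Total worked: 40 h 16 min = 40.27 h.
Threshold 40 h → overtime 0 h 16 min, regular 40 h 0 min.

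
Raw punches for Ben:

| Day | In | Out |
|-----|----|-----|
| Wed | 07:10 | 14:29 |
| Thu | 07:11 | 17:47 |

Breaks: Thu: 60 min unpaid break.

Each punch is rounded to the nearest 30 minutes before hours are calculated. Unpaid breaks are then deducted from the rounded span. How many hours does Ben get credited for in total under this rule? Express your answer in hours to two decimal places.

17.50 hours

Wed: in 07:10→07:00, out 14:29→14:30; 7 h 30 min
Thu: in 07:11→07:00, out 17:47→18:00; 11 h 0 min − 60 min = 10 h 0 min
Total credited: 17 h 30 min.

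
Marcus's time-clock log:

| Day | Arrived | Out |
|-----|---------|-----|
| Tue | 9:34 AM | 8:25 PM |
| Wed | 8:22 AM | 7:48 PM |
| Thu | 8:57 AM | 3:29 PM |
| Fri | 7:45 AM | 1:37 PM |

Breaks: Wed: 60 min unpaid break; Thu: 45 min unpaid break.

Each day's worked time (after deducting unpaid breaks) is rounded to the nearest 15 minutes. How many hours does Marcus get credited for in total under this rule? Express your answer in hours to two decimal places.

Tue: 9:34 AM–8:25 PM = 10 h 51 min → rounds to 10 h 45 min
Wed: 8:22 AM–7:48 PM = 11 h 26 min − 60 min = 10 h 26 min → rounds to 10 h 30 min
Thu: 8:57 AM–3:29 PM = 6 h 32 min − 45 min = 5 h 47 min → rounds to 5 h 45 min
Fri: 7:45 AM–1:37 PM = 5 h 52 min → rounds to 5 h 45 min
Total credited: 32 h 45 min.

32.75 hours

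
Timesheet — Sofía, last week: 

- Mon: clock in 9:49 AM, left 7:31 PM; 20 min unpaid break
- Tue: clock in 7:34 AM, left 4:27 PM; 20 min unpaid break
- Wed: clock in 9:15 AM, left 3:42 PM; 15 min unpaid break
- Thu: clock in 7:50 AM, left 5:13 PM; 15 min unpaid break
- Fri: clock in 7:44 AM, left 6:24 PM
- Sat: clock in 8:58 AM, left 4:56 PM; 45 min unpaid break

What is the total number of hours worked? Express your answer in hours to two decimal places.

Mon: 9:49 AM–7:31 PM = 9 h 42 min; less 20 min break → 9 h 22 min
Tue: 7:34 AM–4:27 PM = 8 h 53 min; less 20 min break → 8 h 33 min
Wed: 9:15 AM–3:42 PM = 6 h 27 min; less 15 min break → 6 h 12 min
Thu: 7:50 AM–5:13 PM = 9 h 23 min; less 15 min break → 9 h 8 min
Fri: 7:44 AM–6:24 PM = 10 h 40 min
Sat: 8:58 AM–4:56 PM = 7 h 58 min; less 45 min break → 7 h 13 min
Total: 9 h 22 min + 8 h 33 min + 6 h 12 min + 9 h 8 min + 10 h 40 min + 7 h 13 min = 51 h 8 min.

51.13 hours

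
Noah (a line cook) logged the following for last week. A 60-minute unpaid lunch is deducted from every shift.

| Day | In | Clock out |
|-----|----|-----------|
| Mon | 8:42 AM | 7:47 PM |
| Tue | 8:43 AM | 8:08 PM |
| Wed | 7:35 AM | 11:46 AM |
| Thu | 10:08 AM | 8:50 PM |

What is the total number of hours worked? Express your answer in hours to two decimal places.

Mon: 8:42 AM–7:47 PM = 11 h 5 min; less 60 min break → 10 h 5 min
Tue: 8:43 AM–8:08 PM = 11 h 25 min; less 60 min break → 10 h 25 min
Wed: 7:35 AM–11:46 AM = 4 h 11 min; less 60 min break → 3 h 11 min
Thu: 10:08 AM–8:50 PM = 10 h 42 min; less 60 min break → 9 h 42 min
Total: 10 h 5 min + 10 h 25 min + 3 h 11 min + 9 h 42 min = 33 h 23 min.

33.38 hours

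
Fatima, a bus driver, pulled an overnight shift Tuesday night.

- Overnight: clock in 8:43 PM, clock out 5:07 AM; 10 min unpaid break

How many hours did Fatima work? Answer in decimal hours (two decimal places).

8.23 hours

Overnight: 8:43 PM → midnight = 3 h 17 min; midnight → 5:07 AM = 5 h 7 min; span 8 h 24 min; less 10 min break → 8 h 14 min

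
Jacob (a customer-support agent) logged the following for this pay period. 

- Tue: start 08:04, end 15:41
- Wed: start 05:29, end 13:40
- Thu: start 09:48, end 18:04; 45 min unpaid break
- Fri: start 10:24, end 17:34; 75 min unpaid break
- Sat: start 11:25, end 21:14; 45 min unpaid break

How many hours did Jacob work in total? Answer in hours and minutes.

Tue: 08:04–15:41 = 7 h 37 min
Wed: 05:29–13:40 = 8 h 11 min
Thu: 09:48–18:04 = 8 h 16 min; less 45 min break → 7 h 31 min
Fri: 10:24–17:34 = 7 h 10 min; less 75 min break → 5 h 55 min
Sat: 11:25–21:14 = 9 h 49 min; less 45 min break → 9 h 4 min
Total: 7 h 37 min + 8 h 11 min + 7 h 31 min + 5 h 55 min + 9 h 4 min = 38 h 18 min.

38 h 18 min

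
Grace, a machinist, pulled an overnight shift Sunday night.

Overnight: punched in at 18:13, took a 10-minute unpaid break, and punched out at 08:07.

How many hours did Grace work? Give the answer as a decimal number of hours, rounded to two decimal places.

Overnight: 18:13 → midnight = 5 h 47 min; midnight → 08:07 = 8 h 7 min; span 13 h 54 min; less 10 min break → 13 h 44 min

13.73 hours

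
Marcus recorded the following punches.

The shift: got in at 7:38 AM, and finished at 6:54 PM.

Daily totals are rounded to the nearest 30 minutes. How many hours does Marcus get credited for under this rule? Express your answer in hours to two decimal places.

The shift: 7:38 AM–6:54 PM = 11 h 16 min → rounds to 11 h 30 min

11.50 hours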